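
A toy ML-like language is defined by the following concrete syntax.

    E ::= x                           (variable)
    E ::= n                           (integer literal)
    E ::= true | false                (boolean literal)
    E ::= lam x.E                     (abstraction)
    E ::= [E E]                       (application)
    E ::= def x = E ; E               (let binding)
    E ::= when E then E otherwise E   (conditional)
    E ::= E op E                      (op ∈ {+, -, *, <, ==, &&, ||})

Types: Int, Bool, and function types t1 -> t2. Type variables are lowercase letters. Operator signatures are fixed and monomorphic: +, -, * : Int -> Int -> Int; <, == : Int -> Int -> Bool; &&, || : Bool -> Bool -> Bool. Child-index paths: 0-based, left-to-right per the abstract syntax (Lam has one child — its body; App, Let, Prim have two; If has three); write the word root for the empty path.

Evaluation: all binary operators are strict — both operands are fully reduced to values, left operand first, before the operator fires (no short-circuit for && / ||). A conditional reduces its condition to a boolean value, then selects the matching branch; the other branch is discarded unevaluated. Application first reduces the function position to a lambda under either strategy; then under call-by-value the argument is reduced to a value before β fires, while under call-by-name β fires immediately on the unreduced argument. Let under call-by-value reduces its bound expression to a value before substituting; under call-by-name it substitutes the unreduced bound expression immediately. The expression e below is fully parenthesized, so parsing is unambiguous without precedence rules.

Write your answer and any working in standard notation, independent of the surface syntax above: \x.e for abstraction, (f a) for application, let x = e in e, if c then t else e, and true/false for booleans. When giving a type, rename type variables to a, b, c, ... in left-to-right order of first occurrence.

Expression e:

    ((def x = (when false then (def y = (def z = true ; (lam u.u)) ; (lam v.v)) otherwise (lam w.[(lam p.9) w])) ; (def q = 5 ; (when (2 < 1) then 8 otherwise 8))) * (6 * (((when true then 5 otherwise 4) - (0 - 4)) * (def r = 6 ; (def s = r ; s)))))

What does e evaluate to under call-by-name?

Answer: 2592

Trace:
step 0: ((let x = (if false then (let y = (let z = true in (\u.u)) in (\v.v)) else (\w.((\p.9) w))) in (let q = 5 in (if (2 < 1) then 8 else 8))) * (6 * (((if true then 5 else 4) - (0 - 4)) * (let r = 6 in (let s = r in s)))))
step 1: [let@0] ((let q = 5 in (if (2 < 1) then 8 else 8)) * (6 * (((if true then 5 else 4) - (0 - 4)) * (let r = 6 in (let s = r in s)))))
step 2: [let@0] ((if (2 < 1) then 8 else 8) * (6 * (((if true then 5 else 4) - (0 - 4)) * (let r = 6 in (let s = r in s)))))
step 3: [delta@0.0] ((if false then 8 else 8) * (6 * (((if true then 5 else 4) - (0 - 4)) * (let r = 6 in (let s = r in s)))))
step 4: [if@0] (8 * (6 * (((if true then 5 else 4) - (0 - 4)) * (let r = 6 in (let s = r in s)))))
step 5: [if@1.1.0.0] (8 * (6 * ((5 - (0 - 4)) * (let r = 6 in (let s = r in s)))))
step 6: [delta@1.1.0.1] (8 * (6 * ((5 - -4) * (let r = 6 in (let s = r in s)))))
step 7: [delta@1.1.0] (8 * (6 * (9 * (let r = 6 in (let s = r in s)))))
step 8: [let@1.1.1] (8 * (6 * (9 * (let s = 6 in s))))
step 9: [let@1.1.1] (8 * (6 * (9 * 6)))
step 10: [delta@1.1] (8 * (6 * 54))
step 11: [delta@1] (8 * 324)
step 12: [delta@root] 2592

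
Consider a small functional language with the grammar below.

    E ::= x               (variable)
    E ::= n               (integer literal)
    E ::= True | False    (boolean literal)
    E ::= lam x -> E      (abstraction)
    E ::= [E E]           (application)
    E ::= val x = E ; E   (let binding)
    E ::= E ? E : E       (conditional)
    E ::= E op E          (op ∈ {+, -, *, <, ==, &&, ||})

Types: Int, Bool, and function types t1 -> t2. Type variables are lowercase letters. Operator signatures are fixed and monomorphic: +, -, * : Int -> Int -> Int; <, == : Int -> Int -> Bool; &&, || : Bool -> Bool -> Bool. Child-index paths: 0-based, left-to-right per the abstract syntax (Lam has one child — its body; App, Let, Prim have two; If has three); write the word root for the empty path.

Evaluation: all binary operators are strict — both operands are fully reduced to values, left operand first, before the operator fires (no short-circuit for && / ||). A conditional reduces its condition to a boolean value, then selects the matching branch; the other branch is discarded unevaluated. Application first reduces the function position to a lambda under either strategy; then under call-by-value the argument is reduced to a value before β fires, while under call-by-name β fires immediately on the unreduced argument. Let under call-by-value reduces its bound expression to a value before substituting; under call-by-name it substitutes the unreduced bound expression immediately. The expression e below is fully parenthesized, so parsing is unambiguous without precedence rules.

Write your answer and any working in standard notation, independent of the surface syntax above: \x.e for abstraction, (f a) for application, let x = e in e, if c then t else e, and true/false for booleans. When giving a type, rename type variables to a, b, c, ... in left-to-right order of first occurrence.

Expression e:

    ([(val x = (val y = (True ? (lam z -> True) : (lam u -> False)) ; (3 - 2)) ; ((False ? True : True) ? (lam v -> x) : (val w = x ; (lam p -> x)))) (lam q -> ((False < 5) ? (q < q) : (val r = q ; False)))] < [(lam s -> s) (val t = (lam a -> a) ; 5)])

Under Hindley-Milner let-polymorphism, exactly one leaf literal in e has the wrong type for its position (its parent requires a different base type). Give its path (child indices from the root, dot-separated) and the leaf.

Trace:
  unify Bool ~ Bool
\z._ : a -> Bool
\u._ : b -> Bool
  unify a -> Bool ~ b -> Bool
  unify a ~ b
  unify Bool ~ Bool
let y : forall. b -> Bool
  unify Int ~ Int
  unify Int ~ Int
let x : Int
  unify Bool ~ Bool
  unify Bool ~ Bool
  unify Bool ~ Bool
x : Int
\v._ : c -> Int
x : Int
let w : Int
x : Int
\p._ : d -> Int
  unify c -> Int ~ d -> Int
  unify c ~ d
  unify Int ~ Int
  unify Bool ~ Int
  FAIL: mismatch Bool ~ Int

Answer: 0.1.0.0.0 : false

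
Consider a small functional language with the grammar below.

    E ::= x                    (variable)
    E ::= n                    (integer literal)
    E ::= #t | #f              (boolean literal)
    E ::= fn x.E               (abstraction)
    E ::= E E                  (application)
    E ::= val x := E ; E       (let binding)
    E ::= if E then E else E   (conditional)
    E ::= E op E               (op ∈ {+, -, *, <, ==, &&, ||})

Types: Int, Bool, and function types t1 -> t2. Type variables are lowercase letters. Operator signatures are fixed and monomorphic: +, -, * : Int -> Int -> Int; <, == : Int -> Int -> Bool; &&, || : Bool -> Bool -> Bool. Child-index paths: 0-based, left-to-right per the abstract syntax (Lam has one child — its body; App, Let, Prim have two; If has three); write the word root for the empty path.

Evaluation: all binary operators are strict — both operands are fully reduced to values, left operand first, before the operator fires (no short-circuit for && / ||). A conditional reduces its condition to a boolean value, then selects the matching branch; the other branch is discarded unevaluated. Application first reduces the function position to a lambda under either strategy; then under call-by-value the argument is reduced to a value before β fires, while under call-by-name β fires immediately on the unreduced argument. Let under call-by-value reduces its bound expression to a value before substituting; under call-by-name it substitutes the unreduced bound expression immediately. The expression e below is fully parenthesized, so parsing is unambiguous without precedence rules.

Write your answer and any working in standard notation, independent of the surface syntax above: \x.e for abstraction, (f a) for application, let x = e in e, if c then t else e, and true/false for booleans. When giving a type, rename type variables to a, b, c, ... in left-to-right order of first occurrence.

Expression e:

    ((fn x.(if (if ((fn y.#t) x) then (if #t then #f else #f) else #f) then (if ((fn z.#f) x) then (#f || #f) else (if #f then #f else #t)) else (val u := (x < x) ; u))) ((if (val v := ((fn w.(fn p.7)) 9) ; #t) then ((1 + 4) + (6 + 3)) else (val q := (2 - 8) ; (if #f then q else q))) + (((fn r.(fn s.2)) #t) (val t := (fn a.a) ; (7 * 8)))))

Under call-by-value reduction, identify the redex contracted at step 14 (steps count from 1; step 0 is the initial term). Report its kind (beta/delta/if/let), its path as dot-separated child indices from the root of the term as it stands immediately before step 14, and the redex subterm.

Answer: if at 0 : (if true then (if true then false else false) else false)

Working:
step 0: ((\x.(if (if ((\y.true) x) then (if true then false else false) else false) then (if ((\z.false) x) then (false || false) else (if false then false else true)) else (let u = (x < x) in u))) ((if (let v = ((\w.(\p.7)) 9) in true) then ((1 + 4) + (6 + 3)) else (let q = (2 - 8) in (if false then q else q))) + (((\r.(\s.2)) true) (let t = (\a.a) in (7 * 8)))))
step 1: [beta@1.0.0.0] ((\x.(if (if ((\y.true) x) then (if true then false else false) else false) then (if ((\z.false) x) then (false || false) else (if false then false else true)) else (let u = (x < x) in u))) ((if (let v = (\p.7) in true) then ((1 + 4) + (6 + 3)) else (let q = (2 - 8) in (if false then q else q))) + (((\r.(\s.2)) true) (let t = (\a.a) in (7 * 8)))))
step 2: [let@1.0.0] ((\x.(if (if ((\y.true) x) then (if true then false else false) else false) then (if ((\z.false) x) then (false || false) else (if false then false else true)) else (let u = (x < x) in u))) ((if true then ((1 + 4) + (6 + 3)) else (let q = (2 - 8) in (if false then q else q))) + (((\r.(\s.2)) true) (let t = (\a.a) in (7 * 8)))))
step 3: [if@1.0] ((\x.(if (if ((\y.true) x) then (if true then false else false) else false) then (if ((\z.false) x) then (false || false) else (if false then false else true)) else (let u = (x < x) in u))) (((1 + 4) + (6 + 3)) + (((\r.(\s.2)) true) (let t = (\a.a) in (7 * 8)))))
step 4: [delta@1.0.0] ((\x.(if (if ((\y.true) x) then (if true then false else false) else false) then (if ((\z.false) x) then (false || false) else (if false then false else true)) else (let u = (x < x) in u))) ((5 + (6 + 3)) + (((\r.(\s.2)) true) (let t = (\a.a) in (7 * 8)))))
step 5: [delta@1.0.1] ((\x.(if (if ((\y.true) x) then (if true then false else false) else false) then (if ((\z.false) x) then (false || false) else (if false then false else true)) else (let u = (x < x) in u))) ((5 + 9) + (((\r.(\s.2)) true) (let t = (\a.a) in (7 * 8)))))
step 6: [delta@1.0] ((\x.(if (if ((\y.true) x) then (if true then false else false) else false) then (if ((\z.false) x) then (false || false) else (if false then false else true)) else (let u = (x < x) in u))) (14 + (((\r.(\s.2)) true) (let t = (\a.a) in (7 * 8)))))
step 7: [beta@1.1.0] ((\x.(if (if ((\y.true) x) then (if true then false else false) else false) then (if ((\z.false) x) then (false || false) else (if false then false else true)) else (let u = (x < x) in u))) (14 + ((\s.2) (let t = (\a.a) in (7 * 8)))))
step 8: [let@1.1.1] ((\x.(if (if ((\y.true) x) then (if true then false else false) else false) then (if ((\z.false) x) then (false || false) else (if false then false else true)) else (let u = (x < x) in u))) (14 + ((\s.2) (7 * 8))))
step 9: [delta@1.1.1] ((\x.(if (if ((\y.true) x) then (if true then false else false) else false) then (if ((\z.false) x) then (false || false) else (if false then false else true)) else (let u = (x < x) in u))) (14 + ((\s.2) 56)))
step 10: [beta@1.1] ((\x.(if (if ((\y.true) x) then (if true then false else false) else false) then (if ((\z.false) x) then (false || false) else (if false then false else true)) else (let u = (x < x) in u))) (14 + 2))
step 11: [delta@1] ((\x.(if (if ((\y.true) x) then (if true then false else false) else false) then (if ((\z.false) x) then (false || false) else (if false then false else true)) else (let u = (x < x) in u))) 16)
step 12: [beta@root] (if (if ((\y.true) 16) then (if true then false else false) else false) then (if ((\z.false) 16) then (false || false) else (if false then false else true)) else (let u = (16 < 16) in u))
step 13: [beta@0.0] (if (if true then (if true then false else false) else false) then (if ((\z.false) 16) then (false || false) else (if false then false else true)) else (let u = (16 < 16) in u))
step 14: [if@0] (if (if true then false else false) then (if ((\z.false) 16) then (false || false) else (if false then false else true)) else (let u = (16 < 16) in u))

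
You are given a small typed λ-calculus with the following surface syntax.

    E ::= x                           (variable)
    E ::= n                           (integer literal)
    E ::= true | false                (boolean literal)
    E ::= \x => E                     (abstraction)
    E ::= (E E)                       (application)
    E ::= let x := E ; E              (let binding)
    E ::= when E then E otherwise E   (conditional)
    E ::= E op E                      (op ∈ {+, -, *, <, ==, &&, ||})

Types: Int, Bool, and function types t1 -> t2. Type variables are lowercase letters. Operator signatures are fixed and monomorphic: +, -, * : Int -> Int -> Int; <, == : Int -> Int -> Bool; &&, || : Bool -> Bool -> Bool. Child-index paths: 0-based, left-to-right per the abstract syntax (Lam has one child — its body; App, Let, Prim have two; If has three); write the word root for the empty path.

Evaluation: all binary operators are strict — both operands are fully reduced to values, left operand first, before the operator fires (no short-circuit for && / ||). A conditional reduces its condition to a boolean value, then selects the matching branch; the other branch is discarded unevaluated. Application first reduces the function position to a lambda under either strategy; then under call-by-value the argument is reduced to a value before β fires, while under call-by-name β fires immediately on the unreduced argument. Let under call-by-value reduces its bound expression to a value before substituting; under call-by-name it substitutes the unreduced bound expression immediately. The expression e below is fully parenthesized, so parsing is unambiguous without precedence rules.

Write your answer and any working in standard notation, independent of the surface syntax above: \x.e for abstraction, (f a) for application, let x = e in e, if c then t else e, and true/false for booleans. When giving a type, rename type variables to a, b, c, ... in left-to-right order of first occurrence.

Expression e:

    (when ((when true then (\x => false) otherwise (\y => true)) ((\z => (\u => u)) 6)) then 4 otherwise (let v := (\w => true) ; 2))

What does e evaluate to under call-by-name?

Trace:
step 0: (if ((if true then (\x.false) else (\y.true)) ((\z.(\u.u)) 6)) then 4 else (let v = (\w.true) in 2))
step 1: [if@0.0] (if ((\x.false) ((\z.(\u.u)) 6)) then 4 else (let v = (\w.true) in 2))
step 2: [beta@0] (if false then 4 else (let v = (\w.true) in 2))
step 3: [if@root] (let v = (\w.true) in 2)
step 4: [let@root] 2

Answer: 2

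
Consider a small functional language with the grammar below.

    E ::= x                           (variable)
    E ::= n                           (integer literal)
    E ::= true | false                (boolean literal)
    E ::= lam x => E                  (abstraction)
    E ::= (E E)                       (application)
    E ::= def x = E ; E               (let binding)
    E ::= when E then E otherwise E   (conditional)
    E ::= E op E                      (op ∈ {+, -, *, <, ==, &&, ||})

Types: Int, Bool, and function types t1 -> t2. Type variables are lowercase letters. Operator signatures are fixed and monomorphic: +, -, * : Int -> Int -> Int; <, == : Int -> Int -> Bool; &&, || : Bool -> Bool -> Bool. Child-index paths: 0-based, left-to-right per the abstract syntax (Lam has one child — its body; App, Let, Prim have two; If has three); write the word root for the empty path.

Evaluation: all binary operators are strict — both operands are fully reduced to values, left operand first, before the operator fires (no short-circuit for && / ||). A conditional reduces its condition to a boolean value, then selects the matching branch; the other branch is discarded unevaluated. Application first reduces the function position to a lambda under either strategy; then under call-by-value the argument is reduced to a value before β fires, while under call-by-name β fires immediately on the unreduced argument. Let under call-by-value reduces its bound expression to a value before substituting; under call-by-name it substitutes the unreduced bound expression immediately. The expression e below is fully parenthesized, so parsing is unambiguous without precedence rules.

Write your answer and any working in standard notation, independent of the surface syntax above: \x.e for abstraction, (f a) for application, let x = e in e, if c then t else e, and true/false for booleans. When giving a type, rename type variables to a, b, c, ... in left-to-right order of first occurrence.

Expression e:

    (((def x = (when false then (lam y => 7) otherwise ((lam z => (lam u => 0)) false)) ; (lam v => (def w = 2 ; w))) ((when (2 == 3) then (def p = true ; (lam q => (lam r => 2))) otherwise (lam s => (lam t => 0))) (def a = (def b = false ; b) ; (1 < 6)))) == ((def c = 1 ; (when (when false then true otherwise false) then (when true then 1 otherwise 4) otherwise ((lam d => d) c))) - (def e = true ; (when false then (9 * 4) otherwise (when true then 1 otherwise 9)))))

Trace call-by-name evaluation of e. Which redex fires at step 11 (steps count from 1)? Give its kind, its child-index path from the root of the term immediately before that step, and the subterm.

Derivation:
step 0: (((let x = (if false then (\y.7) else ((\z.(\u.0)) false)) in (\v.(let w = 2 in w))) ((if (2 == 3) then (let p = true in (\q.(\r.2))) else (\s.(\t.0))) (let a = (let b = false in b) in (1 < 6)))) == ((let c = 1 in (if (if false then true else false) then (if true then 1 else 4) else ((\d.d) c))) - (let e = true in (if false then (9 * 4) else (if true then 1 else 9)))))
step 1: [let@0.0] (((\v.(let w = 2 in w)) ((if (2 == 3) then (let p = true in (\q.(\r.2))) else (\s.(\t.0))) (let a = (let b = false in b) in (1 < 6)))) == ((let c = 1 in (if (if false then true else false) then (if true then 1 else 4) else ((\d.d) c))) - (let e = true in (if false then (9 * 4) else (if true then 1 else 9)))))
step 2: [beta@0] ((let w = 2 in w) == ((let c = 1 in (if (if false then true else false) then (if true then 1 else 4) else ((\d.d) c))) - (let e = true in (if false then (9 * 4) else (if true then 1 else 9)))))
step 3: [let@0] (2 == ((let c = 1 in (if (if false then true else false) then (if true then 1 else 4) else ((\d.d) c))) - (let e = true in (if false then (9 * 4) else (if true then 1 else 9)))))
step 4: [let@1.0] (2 == ((if (if false then true else false) then (if true then 1 else 4) else ((\d.d) 1)) - (let e = true in (if false then (9 * 4) else (if true then 1 else 9)))))
step 5: [if@1.0.0] (2 == ((if false then (if true then 1 else 4) else ((\d.d) 1)) - (let e = true in (if false then (9 * 4) else (if true then 1 else 9)))))
step 6: [if@1.0] (2 == (((\d.d) 1) - (let e = true in (if false then (9 * 4) else (if true then 1 else 9)))))
step 7: [beta@1.0] (2 == (1 - (let e = true in (if false then (9 * 4) else (if true then 1 else 9)))))
step 8: [let@1.1] (2 == (1 - (if false then (9 * 4) else (if true then 1 else 9))))
step 9: [if@1.1] (2 == (1 - (if true then 1 else 9)))
step 10: [if@1.1] (2 == (1 - 1))
step 11: [delta@1] (2 == 0)

Answer: delta at 1 : (1 - 1)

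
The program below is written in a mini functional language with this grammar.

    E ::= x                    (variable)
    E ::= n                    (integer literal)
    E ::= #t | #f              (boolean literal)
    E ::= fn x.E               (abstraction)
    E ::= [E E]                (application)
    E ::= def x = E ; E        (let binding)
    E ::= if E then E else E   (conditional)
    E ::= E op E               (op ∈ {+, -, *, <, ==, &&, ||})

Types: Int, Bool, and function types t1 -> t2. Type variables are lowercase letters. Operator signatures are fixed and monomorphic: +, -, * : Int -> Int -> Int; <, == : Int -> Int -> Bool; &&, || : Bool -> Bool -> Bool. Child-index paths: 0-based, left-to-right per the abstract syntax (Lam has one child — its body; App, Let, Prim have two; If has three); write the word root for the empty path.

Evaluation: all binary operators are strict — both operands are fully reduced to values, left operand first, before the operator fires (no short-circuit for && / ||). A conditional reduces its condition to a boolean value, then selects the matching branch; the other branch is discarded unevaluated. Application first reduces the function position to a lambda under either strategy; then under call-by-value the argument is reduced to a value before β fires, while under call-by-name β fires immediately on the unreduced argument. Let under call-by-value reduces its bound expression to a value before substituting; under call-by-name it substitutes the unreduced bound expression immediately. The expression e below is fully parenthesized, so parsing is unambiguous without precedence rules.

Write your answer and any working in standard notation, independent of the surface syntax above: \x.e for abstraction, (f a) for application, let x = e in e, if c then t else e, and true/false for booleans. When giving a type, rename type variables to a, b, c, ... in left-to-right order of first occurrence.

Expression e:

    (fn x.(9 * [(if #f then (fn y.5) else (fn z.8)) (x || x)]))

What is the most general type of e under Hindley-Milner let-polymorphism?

Answer: Bool -> Int

Derivation:
  unify Int ~ Int
  unify Bool ~ Bool
\y._ : b -> Int
\z._ : c -> Int
  unify b -> Int ~ c -> Int
  unify b ~ c
  unify Int ~ Int
x : a
  unify a ~ Bool
x : Bool
  unify Bool ~ Bool
  unify c -> Int ~ Bool -> d
  unify c ~ Bool
  unify Int ~ d
_ _ : Int
  unify Int ~ Int
\x._ : Bool -> Int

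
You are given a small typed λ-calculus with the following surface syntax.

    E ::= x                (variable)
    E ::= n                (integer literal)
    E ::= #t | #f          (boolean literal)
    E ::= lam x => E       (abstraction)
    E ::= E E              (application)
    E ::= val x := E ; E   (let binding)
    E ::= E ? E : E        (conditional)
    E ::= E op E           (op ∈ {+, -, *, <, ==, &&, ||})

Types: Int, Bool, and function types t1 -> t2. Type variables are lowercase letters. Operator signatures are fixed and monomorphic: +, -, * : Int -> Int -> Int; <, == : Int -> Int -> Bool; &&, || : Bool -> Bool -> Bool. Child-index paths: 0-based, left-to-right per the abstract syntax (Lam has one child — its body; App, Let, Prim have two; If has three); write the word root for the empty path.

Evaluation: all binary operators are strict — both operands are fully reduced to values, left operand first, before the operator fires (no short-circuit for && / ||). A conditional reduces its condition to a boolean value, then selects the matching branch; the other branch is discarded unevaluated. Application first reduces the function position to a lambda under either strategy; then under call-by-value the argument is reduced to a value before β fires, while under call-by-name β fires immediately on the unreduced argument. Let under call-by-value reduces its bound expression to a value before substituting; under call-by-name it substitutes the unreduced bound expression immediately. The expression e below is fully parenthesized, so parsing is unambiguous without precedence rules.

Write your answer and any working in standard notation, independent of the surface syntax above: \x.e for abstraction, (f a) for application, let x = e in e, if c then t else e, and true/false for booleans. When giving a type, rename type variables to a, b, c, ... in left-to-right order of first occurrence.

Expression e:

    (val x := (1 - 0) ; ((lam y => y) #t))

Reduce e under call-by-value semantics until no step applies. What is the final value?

Derivation:
step 0: (let x = (1 - 0) in ((\y.y) true))
step 1: [delta@0] (let x = 1 in ((\y.y) true))
step 2: [let@root] ((\y.y) true)
step 3: [beta@root] true

Answer: true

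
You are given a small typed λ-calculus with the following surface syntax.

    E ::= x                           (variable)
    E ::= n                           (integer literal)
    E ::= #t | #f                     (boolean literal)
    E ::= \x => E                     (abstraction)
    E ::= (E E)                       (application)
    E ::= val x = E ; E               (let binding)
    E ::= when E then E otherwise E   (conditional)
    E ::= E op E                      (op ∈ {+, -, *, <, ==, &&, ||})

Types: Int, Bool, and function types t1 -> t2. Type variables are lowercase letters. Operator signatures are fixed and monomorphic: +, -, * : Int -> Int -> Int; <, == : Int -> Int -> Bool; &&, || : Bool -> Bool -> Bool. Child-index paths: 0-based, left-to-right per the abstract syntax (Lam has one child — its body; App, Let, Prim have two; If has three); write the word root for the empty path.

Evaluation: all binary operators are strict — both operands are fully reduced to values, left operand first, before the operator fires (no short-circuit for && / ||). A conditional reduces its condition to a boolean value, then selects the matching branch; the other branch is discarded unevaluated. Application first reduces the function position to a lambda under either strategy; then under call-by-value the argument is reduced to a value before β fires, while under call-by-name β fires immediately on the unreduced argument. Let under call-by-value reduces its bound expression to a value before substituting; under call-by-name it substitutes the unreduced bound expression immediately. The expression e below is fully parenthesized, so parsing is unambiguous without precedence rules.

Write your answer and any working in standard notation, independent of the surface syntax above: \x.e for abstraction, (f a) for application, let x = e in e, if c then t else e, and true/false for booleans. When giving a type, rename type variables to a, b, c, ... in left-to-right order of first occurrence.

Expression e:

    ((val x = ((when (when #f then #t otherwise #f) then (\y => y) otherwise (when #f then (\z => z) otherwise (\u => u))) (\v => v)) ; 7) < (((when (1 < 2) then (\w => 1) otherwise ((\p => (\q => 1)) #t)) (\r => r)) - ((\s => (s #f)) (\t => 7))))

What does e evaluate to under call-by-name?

Working:
step 0: ((let x = ((if (if false then true else false) then (\y.y) else (if false then (\z.z) else (\u.u))) (\v.v)) in 7) < (((if (1 < 2) then (\w.1) else ((\p.(\q.1)) true)) (\r.r)) - ((\s.(s false)) (\t.7))))
step 1: [let@0] (7 < (((if (1 < 2) then (\w.1) else ((\p.(\q.1)) true)) (\r.r)) - ((\s.(s false)) (\t.7))))
step 2: [delta@1.0.0.0] (7 < (((if true then (\w.1) else ((\p.(\q.1)) true)) (\r.r)) - ((\s.(s false)) (\t.7))))
step 3: [if@1.0.0] (7 < (((\w.1) (\r.r)) - ((\s.(s false)) (\t.7))))
step 4: [beta@1.0] (7 < (1 - ((\s.(s false)) (\t.7))))
step 5: [beta@1.1] (7 < (1 - ((\t.7) false)))
step 6: [beta@1.1] (7 < (1 - 7))
step 7: [delta@1] (7 < -6)
step 8: [delta@root] false

Answer: false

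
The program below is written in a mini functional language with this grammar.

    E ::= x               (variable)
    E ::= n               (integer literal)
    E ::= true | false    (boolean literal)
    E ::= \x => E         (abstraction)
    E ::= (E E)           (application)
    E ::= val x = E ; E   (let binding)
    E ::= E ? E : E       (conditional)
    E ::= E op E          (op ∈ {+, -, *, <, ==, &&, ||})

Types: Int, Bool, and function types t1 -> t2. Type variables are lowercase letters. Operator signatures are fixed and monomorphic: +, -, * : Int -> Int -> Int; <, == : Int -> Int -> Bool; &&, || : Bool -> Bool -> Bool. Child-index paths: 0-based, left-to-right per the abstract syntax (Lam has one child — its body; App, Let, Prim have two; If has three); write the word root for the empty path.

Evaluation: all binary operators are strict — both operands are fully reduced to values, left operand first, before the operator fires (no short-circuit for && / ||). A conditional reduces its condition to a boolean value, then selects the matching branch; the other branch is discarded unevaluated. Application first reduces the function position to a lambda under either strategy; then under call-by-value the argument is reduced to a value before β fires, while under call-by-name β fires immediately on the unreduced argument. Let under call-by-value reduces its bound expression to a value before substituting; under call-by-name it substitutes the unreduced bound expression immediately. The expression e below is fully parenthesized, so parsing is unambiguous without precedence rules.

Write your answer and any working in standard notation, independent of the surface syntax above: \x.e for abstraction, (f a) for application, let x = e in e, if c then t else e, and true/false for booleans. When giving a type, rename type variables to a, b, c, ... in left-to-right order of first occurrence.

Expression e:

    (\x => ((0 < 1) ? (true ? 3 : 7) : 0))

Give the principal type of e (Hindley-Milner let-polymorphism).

Trace:
  unify Int ~ Int
  unify Int ~ Int
  unify Bool ~ Bool
  unify Bool ~ Bool
  unify Int ~ Int
  unify Int ~ Int
\x._ : a -> Int

Answer: a -> Int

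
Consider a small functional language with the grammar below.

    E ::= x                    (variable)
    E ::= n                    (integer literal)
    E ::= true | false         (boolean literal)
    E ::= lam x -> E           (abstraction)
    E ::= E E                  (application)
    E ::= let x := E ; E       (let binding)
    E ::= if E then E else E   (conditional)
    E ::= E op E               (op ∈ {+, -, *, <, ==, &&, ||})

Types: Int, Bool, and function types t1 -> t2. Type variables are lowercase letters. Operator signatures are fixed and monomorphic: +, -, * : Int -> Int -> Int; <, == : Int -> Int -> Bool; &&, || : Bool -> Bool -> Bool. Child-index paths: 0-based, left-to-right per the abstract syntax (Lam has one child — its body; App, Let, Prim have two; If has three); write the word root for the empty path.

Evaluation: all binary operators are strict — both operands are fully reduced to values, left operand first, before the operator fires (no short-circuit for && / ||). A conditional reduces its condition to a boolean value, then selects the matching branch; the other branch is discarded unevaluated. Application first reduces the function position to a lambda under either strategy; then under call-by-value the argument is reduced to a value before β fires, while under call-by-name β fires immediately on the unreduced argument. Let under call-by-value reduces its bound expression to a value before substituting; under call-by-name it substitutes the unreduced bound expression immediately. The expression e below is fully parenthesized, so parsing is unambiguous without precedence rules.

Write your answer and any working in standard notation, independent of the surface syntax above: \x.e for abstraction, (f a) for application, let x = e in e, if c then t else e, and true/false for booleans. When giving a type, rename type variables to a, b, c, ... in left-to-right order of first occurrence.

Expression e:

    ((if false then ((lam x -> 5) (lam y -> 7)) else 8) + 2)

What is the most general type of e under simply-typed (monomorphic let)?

Working:
  unify Bool ~ Bool
\x._ : a -> Int
\y._ : b -> Int
  unify a -> Int ~ (b -> Int) -> c
  unify a ~ b -> Int
  unify Int ~ c
_ _ : Int
  unify Int ~ Int
  unify Int ~ Int
  unify Int ~ Int

Answer: Int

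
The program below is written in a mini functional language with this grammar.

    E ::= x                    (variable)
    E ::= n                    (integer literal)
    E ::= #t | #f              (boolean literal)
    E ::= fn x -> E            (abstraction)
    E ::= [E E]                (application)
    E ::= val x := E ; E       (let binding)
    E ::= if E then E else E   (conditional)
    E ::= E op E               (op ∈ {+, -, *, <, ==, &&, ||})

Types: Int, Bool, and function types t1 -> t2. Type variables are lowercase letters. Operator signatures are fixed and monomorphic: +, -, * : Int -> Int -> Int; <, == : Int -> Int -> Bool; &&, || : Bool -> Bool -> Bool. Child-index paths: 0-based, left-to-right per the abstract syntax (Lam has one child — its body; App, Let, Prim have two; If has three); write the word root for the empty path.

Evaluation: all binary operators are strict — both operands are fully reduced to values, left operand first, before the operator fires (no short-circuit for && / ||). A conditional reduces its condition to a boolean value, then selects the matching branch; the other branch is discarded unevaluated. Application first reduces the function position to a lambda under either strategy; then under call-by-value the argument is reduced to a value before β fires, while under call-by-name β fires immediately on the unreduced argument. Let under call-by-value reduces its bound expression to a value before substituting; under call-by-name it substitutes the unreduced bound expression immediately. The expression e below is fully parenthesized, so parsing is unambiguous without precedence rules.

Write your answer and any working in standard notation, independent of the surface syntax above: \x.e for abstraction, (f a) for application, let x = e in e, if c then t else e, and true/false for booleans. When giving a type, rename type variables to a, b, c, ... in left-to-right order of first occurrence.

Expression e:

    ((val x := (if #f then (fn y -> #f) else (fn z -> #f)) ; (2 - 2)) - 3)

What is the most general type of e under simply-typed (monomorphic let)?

Derivation:
  unify Bool ~ Bool
\y._ : a -> Bool
\z._ : b -> Bool
  unify a -> Bool ~ b -> Bool
  unify a ~ b
  unify Bool ~ Bool
let x : b -> Bool
  unify Int ~ Int
  unify Int ~ Int
  unify Int ~ Int
  unify Int ~ Int

Answer: Int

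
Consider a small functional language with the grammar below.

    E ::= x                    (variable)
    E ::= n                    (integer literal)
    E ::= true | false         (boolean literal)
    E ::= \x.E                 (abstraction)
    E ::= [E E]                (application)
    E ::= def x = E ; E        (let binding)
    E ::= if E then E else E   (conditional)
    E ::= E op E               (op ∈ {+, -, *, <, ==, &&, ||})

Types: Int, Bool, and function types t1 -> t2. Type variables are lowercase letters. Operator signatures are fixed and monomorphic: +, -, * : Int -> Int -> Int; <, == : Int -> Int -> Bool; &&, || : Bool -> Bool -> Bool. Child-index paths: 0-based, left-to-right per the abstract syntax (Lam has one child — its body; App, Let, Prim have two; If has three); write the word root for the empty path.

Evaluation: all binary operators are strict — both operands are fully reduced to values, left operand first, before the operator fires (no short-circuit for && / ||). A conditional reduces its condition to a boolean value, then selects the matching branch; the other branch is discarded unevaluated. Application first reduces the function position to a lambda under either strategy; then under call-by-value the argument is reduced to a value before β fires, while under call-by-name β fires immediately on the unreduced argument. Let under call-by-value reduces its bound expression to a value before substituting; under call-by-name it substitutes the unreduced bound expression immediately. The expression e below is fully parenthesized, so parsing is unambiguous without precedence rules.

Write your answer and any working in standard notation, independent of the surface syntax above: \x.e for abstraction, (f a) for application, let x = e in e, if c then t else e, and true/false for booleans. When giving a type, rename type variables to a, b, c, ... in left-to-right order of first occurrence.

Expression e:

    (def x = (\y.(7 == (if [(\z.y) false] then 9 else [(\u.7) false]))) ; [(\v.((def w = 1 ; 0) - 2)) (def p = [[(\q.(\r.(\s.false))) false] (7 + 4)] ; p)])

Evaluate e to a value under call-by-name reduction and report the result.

Answer: -2

Derivation:
step 0: (let x = (\y.(7 == (if ((\z.y) false) then 9 else ((\u.7) false)))) in ((\v.((let w = 1 in 0) - 2)) (let p = (((\q.(\r.(\s.false))) false) (7 + 4)) in p)))
step 1: [let@root] ((\v.((let w = 1 in 0) - 2)) (let p = (((\q.(\r.(\s.false))) false) (7 + 4)) in p))
step 2: [beta@root] ((let w = 1 in 0) - 2)
step 3: [let@0] (0 - 2)
step 4: [delta@root] -2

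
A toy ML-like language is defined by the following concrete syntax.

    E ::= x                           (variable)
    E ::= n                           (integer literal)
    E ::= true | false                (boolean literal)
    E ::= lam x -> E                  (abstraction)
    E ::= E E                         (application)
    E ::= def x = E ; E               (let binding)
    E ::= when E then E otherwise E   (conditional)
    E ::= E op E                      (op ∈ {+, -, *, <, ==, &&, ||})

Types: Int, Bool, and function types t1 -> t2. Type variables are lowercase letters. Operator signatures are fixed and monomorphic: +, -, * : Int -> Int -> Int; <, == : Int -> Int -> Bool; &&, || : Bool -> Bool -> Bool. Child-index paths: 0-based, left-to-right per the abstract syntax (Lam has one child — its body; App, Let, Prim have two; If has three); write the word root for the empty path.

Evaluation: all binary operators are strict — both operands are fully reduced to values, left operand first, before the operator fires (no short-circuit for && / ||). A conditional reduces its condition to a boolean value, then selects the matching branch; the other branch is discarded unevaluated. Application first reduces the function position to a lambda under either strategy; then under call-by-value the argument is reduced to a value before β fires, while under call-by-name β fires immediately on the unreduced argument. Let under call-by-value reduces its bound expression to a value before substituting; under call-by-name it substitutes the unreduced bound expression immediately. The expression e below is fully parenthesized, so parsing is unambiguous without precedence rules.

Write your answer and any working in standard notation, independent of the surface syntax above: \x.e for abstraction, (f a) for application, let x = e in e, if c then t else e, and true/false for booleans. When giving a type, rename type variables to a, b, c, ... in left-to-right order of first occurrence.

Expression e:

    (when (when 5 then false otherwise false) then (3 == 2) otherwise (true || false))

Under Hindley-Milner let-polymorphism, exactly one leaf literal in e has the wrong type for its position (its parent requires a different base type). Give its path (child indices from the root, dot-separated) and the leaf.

Answer: 0.0 : 5

Trace:
  unify Int ~ Bool
  FAIL: mismatch Int ~ Bool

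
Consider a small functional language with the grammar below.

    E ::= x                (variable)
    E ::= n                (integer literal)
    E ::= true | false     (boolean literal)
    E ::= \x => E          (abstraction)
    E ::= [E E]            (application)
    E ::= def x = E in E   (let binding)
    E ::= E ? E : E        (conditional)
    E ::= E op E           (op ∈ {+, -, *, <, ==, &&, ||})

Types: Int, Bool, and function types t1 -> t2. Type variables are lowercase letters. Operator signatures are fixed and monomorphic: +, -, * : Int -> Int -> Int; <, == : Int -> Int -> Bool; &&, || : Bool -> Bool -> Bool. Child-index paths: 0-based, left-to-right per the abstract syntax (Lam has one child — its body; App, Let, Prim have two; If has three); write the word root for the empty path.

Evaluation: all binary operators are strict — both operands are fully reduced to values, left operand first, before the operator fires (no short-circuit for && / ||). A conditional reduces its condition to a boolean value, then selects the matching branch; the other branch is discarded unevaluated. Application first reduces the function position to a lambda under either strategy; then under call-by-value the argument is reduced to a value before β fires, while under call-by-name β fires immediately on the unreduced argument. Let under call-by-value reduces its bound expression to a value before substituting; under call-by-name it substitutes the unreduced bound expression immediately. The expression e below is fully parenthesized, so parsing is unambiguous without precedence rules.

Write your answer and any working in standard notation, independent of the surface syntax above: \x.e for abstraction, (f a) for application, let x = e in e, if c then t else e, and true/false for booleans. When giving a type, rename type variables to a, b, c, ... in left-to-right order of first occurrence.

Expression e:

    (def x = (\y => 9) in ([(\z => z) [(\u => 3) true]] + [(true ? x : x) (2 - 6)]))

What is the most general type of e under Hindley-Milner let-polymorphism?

Answer: Int

Working:
\y._ : a -> Int
let x : forall. a -> Int
z : b
\z._ : b -> b
\u._ : c -> Int
  unify c -> Int ~ Bool -> d
  unify c ~ Bool
  unify Int ~ d
_ _ : Int
  unify b -> b ~ Int -> e
  unify b ~ Int
  unify Int ~ e
_ _ : Int
  unify Int ~ Int
  unify Bool ~ Bool
x : f -> Int
x : g -> Int
  unify f -> Int ~ g -> Int
  unify f ~ g
  unify Int ~ Int
  unify Int ~ Int
  unify Int ~ Int
  unify g -> Int ~ Int -> h
  unify g ~ Int
  unify Int ~ h
_ _ : Int
  unify Int ~ Int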